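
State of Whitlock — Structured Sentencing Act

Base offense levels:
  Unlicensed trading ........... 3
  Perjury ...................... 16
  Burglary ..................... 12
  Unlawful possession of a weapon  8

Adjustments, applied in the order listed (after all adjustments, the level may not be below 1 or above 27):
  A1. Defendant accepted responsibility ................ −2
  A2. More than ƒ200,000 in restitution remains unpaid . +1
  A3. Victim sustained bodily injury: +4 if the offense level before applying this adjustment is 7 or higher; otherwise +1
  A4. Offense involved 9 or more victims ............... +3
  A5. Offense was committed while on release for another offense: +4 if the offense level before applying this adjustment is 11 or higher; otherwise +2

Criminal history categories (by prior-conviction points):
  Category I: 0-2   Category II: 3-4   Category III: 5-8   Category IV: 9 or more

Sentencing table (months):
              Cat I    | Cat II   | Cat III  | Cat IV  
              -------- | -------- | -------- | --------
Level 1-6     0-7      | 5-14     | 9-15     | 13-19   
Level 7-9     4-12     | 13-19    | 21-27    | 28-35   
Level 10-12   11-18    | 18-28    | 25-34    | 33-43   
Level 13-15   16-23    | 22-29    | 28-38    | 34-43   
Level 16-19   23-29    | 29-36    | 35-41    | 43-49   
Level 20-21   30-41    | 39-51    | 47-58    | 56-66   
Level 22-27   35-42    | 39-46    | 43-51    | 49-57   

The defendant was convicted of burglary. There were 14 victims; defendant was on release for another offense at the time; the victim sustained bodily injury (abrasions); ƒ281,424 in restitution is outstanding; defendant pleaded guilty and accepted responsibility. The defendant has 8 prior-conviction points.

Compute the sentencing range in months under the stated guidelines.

43-51 months

Base offense level for burglary: 12.
A1 applies: 12 − 2 = 10.
A2 applies: 10 + 1 = 11.
A3 applies (level before this adjustment is 11 ≥ 7, so +4): 11 + 4 = 15.
A4 applies: 15 + 3 = 18.
A5 applies (level before this adjustment is 18 ≥ 11, so +4): 18 + 4 = 22.
Final offense level: 22.
Criminal history: 8 prior points → Category III (5-8).
Level 22 falls in the 22-27 band.
Grid: Level 22-27 × Category III = 43-51 months.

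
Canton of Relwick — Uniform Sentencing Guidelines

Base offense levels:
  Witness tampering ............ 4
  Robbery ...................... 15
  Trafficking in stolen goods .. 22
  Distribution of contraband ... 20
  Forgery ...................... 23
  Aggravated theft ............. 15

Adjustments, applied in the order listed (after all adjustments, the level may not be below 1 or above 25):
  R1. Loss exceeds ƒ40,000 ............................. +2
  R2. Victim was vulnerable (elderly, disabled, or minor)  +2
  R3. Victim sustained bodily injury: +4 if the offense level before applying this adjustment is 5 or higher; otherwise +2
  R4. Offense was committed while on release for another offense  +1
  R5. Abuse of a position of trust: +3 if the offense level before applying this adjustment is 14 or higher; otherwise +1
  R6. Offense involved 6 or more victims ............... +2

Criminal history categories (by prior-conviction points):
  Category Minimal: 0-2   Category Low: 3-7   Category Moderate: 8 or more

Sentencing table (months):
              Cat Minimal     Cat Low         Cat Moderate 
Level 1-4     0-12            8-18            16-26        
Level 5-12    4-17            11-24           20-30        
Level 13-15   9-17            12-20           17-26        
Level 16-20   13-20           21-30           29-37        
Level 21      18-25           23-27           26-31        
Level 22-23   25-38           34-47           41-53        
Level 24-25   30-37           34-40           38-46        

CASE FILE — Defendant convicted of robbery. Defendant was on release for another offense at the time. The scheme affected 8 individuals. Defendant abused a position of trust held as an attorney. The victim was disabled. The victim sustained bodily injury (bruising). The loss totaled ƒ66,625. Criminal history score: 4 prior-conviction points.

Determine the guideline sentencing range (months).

34-40 months

Base offense level for robbery: 15.
R1 applies: 15 + 2 = 17.
R2 applies: 17 + 2 = 19.
R3 applies (level before this adjustment is 19 ≥ 5, so +4): 19 + 4 = 23.
R4 applies: 23 + 1 = 24.
R5 applies (level before this adjustment is 24 ≥ 14, so +3): 24 + 3 = 27.
R6 applies: 27 + 2 = 29.
Level 29 exceeds the maximum of 25; capped at 25.
Final offense level: 25.
Criminal history: 4 prior points → Category Low (3-7).
Level 25 falls in the 24-25 band.
Grid: Level 24-25 × Category Low = 34-40 months.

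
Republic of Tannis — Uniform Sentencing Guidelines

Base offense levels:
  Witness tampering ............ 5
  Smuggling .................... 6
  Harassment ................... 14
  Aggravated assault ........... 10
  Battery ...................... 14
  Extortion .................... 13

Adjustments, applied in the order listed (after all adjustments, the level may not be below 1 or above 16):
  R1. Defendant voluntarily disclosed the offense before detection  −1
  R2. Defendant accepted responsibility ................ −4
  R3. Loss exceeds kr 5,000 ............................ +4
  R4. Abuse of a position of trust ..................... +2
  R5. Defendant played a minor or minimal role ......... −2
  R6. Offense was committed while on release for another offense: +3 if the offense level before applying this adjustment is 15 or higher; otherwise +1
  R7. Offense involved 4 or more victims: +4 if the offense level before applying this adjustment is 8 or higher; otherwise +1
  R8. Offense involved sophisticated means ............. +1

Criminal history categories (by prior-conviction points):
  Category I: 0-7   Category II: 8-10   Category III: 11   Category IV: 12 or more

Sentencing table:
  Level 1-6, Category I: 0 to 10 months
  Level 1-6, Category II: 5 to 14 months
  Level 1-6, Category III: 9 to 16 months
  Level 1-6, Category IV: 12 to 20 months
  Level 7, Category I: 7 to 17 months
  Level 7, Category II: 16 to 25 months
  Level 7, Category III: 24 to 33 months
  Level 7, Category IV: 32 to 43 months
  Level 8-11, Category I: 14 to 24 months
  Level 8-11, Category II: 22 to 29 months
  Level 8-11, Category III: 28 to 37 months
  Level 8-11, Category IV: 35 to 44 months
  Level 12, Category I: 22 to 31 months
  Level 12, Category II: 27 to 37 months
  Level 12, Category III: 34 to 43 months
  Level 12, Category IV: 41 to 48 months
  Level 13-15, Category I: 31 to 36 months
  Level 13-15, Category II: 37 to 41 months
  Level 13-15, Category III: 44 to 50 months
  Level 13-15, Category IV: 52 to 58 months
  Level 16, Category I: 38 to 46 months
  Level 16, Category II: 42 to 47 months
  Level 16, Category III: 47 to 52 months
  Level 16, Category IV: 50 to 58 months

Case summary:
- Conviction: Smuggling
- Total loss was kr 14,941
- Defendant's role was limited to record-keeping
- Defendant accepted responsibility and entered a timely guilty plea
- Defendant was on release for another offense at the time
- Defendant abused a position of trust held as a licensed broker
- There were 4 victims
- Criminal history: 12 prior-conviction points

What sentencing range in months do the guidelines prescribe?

35-44 months

Base offense level for smuggling: 6.
R1 does not apply.
R2 applies: 6 − 4 = 2.
R3 applies: 2 + 4 = 6.
R4 applies: 6 + 2 = 8.
R5 applies: 8 − 2 = 6.
R6 applies (level before this adjustment is 6 < 15, so +1): 6 + 1 = 7.
R7 applies (level before this adjustment is 7 < 8, so +1): 7 + 1 = 8.
R8 does not apply.
Final offense level: 8.
Criminal history: 12 prior points → Category IV (12+).
Level 8 falls in the 8-11 band.
Grid: Level 8-11 × Category IV = 35-44 months.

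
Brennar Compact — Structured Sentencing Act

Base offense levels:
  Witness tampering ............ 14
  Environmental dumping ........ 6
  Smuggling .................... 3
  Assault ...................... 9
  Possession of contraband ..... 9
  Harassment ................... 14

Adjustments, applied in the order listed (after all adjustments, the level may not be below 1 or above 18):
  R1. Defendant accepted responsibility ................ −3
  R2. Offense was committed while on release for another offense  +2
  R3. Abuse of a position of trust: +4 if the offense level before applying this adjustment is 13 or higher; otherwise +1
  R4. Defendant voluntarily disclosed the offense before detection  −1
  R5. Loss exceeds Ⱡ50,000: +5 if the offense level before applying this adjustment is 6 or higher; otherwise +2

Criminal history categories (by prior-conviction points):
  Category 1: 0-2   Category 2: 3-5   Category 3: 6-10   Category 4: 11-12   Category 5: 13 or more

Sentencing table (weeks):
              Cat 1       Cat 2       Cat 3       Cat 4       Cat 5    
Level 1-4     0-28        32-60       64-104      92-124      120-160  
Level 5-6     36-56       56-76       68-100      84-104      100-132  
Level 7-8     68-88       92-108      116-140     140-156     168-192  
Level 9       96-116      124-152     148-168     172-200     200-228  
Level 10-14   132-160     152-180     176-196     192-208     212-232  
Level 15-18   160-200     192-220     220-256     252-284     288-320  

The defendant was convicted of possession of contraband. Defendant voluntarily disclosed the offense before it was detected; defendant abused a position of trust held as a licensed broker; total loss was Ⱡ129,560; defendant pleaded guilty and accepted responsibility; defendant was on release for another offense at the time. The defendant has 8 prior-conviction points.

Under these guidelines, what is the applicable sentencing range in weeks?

Base offense level for possession of contraband: 9.
R1 applies: 9 − 3 = 6.
R2 applies: 6 + 2 = 8.
R3 applies (level before this adjustment is 8 < 13, so +1): 8 + 1 = 9.
R4 applies: 9 − 1 = 8.
R5 applies (level before this adjustment is 8 ≥ 6, so +5): 8 + 5 = 13.
Final offense level: 13.
Criminal history: 8 prior points → Category 3 (6-10).
Level 13 falls in the 10-14 band.
Grid: Level 10-14 × Category 3 = 176-196 weeks.

176-196 weeks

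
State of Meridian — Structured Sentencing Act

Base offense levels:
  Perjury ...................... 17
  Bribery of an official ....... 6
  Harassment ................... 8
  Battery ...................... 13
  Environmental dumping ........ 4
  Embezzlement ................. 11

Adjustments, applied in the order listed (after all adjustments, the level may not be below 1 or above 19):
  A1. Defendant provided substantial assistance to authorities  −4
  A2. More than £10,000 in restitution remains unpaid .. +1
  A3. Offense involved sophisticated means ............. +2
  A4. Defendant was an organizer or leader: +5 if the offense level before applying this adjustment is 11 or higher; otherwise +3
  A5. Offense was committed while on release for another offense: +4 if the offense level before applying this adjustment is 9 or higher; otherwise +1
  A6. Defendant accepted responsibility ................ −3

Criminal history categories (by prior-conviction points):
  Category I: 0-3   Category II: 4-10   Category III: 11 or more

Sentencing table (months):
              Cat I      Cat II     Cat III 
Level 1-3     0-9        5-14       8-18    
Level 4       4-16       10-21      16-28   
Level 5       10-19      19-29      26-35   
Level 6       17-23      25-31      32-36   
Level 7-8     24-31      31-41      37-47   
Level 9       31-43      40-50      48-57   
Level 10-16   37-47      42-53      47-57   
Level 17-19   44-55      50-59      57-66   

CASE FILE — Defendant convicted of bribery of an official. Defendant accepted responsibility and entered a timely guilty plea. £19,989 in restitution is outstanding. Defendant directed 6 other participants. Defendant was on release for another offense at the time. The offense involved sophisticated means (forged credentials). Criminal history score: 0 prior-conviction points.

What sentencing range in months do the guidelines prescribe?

37-47 months

Base offense level for bribery of an official: 6.
A1 does not apply.
A2 applies: 6 + 1 = 7.
A3 applies: 7 + 2 = 9.
A4 applies (level before this adjustment is 9 < 11, so +3): 9 + 3 = 12.
A5 applies (level before this adjustment is 12 ≥ 9, so +4): 12 + 4 = 16.
A6 applies: 16 − 3 = 13.
Final offense level: 13.
Criminal history: 0 prior points → Category I (0-3).
Level 13 falls in the 10-16 band.
Grid: Level 10-16 × Category I = 37-47 months.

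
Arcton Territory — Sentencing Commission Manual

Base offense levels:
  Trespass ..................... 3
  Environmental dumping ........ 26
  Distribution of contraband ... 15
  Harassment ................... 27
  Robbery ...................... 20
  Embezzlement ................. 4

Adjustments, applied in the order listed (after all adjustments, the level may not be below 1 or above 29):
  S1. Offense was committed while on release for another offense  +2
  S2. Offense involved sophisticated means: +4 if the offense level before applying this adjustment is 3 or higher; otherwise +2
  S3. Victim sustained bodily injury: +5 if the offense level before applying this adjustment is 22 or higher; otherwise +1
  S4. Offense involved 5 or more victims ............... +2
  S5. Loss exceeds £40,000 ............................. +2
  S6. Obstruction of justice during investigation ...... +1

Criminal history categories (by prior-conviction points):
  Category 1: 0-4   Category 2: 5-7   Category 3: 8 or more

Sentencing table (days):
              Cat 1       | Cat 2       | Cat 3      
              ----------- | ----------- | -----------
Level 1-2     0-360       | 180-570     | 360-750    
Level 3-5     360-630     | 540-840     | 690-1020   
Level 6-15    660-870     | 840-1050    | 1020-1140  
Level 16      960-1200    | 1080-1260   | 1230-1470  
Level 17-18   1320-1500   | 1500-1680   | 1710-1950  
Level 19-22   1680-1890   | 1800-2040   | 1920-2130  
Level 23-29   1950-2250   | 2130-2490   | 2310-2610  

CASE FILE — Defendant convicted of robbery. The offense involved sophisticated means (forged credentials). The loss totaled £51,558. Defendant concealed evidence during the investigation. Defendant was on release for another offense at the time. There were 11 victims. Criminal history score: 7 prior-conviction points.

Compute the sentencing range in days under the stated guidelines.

Base offense level for robbery: 20.
S1 applies: 20 + 2 = 22.
S2 applies (level before this adjustment is 22 ≥ 3, so +4): 22 + 4 = 26.
S3 does not apply.
S4 applies: 26 + 2 = 28.
S5 applies: 28 + 2 = 30.
S6 applies: 30 + 1 = 31.
Level 31 exceeds the maximum of 29; capped at 29.
Final offense level: 29.
Criminal history: 7 prior points → Category 2 (5-7).
Level 29 falls in the 23-29 band.
Grid: Level 23-29 × Category 2 = 2130-2490 days.

2130-2490 days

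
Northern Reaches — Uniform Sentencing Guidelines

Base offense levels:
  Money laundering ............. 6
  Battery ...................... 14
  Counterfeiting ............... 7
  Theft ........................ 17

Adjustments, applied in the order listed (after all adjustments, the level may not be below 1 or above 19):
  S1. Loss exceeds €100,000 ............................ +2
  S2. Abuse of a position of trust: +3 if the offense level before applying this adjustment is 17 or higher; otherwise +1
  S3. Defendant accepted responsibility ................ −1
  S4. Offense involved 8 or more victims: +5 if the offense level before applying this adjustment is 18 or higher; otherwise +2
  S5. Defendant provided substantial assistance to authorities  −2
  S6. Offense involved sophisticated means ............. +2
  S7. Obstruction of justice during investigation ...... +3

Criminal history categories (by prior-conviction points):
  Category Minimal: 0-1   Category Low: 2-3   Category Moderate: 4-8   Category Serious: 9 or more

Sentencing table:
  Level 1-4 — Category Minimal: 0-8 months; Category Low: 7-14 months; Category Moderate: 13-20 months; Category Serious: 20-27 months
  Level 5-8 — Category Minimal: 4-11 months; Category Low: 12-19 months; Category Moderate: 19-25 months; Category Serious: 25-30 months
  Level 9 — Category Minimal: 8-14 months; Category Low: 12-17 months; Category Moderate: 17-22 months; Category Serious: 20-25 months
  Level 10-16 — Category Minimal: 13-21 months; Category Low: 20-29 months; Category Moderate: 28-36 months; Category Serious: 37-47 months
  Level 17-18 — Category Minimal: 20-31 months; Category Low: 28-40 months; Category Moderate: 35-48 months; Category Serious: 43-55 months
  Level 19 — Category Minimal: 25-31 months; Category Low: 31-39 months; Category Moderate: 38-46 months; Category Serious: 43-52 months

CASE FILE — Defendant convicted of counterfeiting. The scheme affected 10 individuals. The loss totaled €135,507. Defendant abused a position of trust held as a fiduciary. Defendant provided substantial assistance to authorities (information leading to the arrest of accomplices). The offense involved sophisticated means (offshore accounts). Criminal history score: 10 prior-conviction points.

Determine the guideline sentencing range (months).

37-47 months

Base offense level for counterfeiting: 7.
S1 applies: 7 + 2 = 9.
S2 applies (level before this adjustment is 9 < 17, so +1): 9 + 1 = 10.
S4 applies (level before this adjustment is 10 < 18, so +2): 10 + 2 = 12.
S5 applies: 12 − 2 = 10.
S6 applies: 10 + 2 = 12.
Final offense level: 12.
Criminal history: 10 prior points → Category Serious (9+).
Level 12 falls in the 10-16 band.
Grid: Level 10-16 × Category Serious = 37-47 months.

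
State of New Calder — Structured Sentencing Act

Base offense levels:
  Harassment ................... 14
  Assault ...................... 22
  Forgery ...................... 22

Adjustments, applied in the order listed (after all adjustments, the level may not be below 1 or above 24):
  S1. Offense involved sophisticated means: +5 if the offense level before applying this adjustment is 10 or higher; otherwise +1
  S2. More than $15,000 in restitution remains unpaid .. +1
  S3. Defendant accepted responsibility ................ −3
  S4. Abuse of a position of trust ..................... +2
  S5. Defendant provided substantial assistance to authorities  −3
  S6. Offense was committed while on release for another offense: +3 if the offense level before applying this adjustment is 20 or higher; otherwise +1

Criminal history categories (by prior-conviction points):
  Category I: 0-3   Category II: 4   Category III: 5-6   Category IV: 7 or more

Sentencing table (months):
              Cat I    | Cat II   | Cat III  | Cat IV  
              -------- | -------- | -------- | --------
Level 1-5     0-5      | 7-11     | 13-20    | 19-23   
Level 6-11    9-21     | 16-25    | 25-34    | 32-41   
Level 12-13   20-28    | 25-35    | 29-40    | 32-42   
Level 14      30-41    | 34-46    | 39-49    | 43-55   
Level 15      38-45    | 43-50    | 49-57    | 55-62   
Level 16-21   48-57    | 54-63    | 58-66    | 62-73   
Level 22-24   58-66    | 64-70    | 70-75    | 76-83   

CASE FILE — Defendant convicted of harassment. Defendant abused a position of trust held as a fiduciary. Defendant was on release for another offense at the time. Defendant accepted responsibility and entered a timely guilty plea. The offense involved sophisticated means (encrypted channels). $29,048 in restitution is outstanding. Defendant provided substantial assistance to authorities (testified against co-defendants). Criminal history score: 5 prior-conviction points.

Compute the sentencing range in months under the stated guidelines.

Base offense level for harassment: 14.
S1 applies (level before this adjustment is 14 ≥ 10, so +5): 14 + 5 = 19.
S2 applies: 19 + 1 = 20.
S3 applies: 20 − 3 = 17.
S4 applies: 17 + 2 = 19.
S5 applies: 19 − 3 = 16.
S6 applies (level before this adjustment is 16 < 20, so +1): 16 + 1 = 17.
Final offense level: 17.
Criminal history: 5 prior points → Category III (5-6).
Level 17 falls in the 16-21 band.
Grid: Level 16-21 × Category III = 58-66 months.

58-66 months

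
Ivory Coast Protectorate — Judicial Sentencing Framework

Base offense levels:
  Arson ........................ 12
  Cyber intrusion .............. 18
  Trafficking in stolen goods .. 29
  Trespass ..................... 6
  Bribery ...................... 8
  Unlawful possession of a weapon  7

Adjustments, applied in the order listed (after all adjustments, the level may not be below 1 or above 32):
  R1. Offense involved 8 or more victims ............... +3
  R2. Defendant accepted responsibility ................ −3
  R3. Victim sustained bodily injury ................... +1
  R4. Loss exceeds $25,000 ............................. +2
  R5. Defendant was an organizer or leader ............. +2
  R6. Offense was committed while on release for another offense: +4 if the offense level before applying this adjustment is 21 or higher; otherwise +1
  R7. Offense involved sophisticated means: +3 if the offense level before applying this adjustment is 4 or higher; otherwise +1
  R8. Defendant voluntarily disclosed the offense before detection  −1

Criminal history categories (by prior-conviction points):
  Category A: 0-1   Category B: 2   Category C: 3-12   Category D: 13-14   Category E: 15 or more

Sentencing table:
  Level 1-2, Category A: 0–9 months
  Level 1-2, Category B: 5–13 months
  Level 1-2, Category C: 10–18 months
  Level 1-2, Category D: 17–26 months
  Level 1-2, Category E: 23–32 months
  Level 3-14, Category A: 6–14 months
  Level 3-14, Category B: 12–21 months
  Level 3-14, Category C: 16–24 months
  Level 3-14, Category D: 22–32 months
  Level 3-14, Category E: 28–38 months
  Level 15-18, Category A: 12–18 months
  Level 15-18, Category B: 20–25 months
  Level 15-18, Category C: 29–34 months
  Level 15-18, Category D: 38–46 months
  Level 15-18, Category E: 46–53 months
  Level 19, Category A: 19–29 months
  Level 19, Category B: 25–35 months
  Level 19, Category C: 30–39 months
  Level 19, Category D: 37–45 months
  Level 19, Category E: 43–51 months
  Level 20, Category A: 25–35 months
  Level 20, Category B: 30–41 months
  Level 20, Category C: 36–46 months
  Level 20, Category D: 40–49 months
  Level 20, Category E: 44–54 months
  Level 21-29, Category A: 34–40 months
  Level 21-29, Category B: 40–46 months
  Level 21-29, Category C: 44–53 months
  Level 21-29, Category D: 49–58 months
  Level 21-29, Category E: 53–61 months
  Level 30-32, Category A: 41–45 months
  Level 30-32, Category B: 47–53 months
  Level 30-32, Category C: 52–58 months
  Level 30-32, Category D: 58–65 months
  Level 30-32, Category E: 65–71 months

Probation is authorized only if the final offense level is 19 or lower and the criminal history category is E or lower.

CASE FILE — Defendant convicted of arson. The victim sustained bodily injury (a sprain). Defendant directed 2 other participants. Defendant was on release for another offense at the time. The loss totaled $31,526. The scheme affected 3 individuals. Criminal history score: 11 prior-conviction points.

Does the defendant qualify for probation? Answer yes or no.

Yes

Base offense level for arson: 12.
R1 does not apply.
R3 applies: 12 + 1 = 13.
R4 applies: 13 + 2 = 15.
R5 applies: 15 + 2 = 17.
R6 applies (level before this adjustment is 17 < 21, so +1): 17 + 1 = 18.
Final offense level: 18.
Criminal history: 11 prior points → Category C (3-12).
Level 18 falls in the 15-18 band.
Grid: Level 15-18 × Category C = 29-34 months.
Probation check: level 18 ≤ 19 and category C ≤ E → eligible.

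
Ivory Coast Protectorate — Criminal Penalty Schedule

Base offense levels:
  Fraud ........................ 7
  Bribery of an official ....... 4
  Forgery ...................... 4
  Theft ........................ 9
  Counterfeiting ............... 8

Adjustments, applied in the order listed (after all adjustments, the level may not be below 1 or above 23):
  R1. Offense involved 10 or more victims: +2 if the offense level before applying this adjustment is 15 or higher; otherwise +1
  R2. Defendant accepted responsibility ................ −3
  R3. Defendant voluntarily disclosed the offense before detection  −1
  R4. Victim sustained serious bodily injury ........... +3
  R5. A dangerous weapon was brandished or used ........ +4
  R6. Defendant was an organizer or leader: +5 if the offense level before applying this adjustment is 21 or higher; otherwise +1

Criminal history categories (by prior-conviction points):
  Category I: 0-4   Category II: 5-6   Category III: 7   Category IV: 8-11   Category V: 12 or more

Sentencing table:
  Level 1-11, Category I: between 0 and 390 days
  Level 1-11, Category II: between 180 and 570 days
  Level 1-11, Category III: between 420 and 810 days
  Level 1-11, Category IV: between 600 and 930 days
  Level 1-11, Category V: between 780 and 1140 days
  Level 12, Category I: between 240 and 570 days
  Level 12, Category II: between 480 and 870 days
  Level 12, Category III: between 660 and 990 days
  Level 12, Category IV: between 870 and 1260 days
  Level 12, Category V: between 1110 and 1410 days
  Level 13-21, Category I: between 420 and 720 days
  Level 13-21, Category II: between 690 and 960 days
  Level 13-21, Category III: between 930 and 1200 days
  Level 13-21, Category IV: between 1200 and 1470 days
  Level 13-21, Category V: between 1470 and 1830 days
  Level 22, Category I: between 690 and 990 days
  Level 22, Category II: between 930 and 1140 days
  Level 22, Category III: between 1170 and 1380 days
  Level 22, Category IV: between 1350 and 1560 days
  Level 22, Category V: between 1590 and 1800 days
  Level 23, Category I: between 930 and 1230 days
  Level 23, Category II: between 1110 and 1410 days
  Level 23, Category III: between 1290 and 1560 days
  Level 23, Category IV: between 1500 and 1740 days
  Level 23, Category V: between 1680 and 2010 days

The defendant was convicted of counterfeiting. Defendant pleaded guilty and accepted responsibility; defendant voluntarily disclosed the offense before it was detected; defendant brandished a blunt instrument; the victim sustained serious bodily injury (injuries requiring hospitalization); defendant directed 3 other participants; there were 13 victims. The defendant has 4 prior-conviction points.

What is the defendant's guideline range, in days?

420-720 days

Base offense level for counterfeiting: 8.
R1 applies (level before this adjustment is 8 < 15, so +1): 8 + 1 = 9.
R2 applies: 9 − 3 = 6.
R3 applies: 6 − 1 = 5.
R4 applies: 5 + 3 = 8.
R5 applies: 8 + 4 = 12.
R6 applies (level before this adjustment is 12 < 21, so +1): 12 + 1 = 13.
Final offense level: 13.
Criminal history: 4 prior points → Category I (0-4).
Level 13 falls in the 13-21 band.
Grid: Level 13-21 × Category I = 420-720 days.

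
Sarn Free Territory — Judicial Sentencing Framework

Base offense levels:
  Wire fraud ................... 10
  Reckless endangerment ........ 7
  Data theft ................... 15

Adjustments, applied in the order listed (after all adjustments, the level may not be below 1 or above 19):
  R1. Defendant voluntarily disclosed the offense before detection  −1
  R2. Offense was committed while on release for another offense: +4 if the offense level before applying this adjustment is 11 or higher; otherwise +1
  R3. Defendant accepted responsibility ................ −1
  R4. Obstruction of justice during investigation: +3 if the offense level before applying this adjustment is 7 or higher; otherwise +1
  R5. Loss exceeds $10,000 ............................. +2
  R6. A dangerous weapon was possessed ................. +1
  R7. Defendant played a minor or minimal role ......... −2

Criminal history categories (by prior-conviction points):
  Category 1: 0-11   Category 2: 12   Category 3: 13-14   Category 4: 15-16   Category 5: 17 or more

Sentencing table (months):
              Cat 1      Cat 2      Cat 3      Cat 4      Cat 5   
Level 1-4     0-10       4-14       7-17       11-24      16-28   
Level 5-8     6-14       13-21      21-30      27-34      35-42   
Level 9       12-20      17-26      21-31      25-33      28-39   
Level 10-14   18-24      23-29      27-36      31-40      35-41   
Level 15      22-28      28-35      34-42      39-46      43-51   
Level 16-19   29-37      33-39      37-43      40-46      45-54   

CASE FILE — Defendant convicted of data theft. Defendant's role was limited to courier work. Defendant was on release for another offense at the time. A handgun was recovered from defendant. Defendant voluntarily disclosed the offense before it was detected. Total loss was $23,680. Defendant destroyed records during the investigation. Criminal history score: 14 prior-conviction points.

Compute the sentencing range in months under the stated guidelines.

Base offense level for data theft: 15.
R1 applies: 15 − 1 = 14.
R2 applies (level before this adjustment is 14 ≥ 11, so +4): 14 + 4 = 18.
R3 does not apply.
R4 applies (level before this adjustment is 18 ≥ 7, so +3): 18 + 3 = 21.
R5 applies: 21 + 2 = 23.
R6 applies: 23 + 1 = 24.
R7 applies: 24 − 2 = 22.
Level 22 exceeds the maximum of 19; capped at 19.
Final offense level: 19.
Criminal history: 14 prior points → Category 3 (13-14).
Level 19 falls in the 16-19 band.
Grid: Level 16-19 × Category 3 = 37-43 months.

37-43 months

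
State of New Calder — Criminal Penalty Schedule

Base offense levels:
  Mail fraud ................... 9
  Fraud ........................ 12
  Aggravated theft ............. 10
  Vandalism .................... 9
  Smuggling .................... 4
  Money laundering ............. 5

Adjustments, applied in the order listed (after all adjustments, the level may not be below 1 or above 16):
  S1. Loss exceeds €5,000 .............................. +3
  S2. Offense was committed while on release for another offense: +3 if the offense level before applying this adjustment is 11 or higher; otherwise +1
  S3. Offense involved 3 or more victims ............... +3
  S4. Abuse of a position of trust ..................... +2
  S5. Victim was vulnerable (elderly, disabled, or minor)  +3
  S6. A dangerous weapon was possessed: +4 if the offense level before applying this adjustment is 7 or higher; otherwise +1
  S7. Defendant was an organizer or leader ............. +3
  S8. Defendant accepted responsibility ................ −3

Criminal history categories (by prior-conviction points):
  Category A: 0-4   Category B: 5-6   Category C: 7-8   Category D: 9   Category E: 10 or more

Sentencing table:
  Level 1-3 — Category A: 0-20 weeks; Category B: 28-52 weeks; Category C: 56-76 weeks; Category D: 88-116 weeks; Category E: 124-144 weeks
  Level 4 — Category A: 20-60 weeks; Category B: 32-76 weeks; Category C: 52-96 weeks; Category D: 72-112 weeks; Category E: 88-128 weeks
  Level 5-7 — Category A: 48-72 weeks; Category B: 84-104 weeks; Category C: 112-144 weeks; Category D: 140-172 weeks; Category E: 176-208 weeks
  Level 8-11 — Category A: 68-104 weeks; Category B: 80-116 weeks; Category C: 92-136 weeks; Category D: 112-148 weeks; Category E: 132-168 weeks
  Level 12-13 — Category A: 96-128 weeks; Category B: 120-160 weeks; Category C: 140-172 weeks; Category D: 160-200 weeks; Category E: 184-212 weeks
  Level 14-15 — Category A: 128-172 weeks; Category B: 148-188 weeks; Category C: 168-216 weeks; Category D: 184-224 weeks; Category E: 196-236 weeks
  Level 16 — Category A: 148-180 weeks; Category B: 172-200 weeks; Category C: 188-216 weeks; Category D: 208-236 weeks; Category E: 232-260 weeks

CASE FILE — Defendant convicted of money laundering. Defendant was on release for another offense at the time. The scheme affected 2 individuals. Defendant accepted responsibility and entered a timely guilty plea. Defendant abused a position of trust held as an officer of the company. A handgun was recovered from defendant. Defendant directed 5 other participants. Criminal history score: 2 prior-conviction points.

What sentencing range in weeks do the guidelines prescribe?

96-128 weeks

Base offense level for money laundering: 5.
S1 does not apply.
S2 applies (level before this adjustment is 5 < 11, so +1): 5 + 1 = 6.
S4 applies: 6 + 2 = 8.
S6 applies (level before this adjustment is 8 ≥ 7, so +4): 8 + 4 = 12.
S7 applies: 12 + 3 = 15.
S8 applies: 15 − 3 = 12.
Final offense level: 12.
Criminal history: 2 prior points → Category A (0-4).
Level 12 falls in the 12-13 band.
Grid: Level 12-13 × Category A = 96-128 weeks.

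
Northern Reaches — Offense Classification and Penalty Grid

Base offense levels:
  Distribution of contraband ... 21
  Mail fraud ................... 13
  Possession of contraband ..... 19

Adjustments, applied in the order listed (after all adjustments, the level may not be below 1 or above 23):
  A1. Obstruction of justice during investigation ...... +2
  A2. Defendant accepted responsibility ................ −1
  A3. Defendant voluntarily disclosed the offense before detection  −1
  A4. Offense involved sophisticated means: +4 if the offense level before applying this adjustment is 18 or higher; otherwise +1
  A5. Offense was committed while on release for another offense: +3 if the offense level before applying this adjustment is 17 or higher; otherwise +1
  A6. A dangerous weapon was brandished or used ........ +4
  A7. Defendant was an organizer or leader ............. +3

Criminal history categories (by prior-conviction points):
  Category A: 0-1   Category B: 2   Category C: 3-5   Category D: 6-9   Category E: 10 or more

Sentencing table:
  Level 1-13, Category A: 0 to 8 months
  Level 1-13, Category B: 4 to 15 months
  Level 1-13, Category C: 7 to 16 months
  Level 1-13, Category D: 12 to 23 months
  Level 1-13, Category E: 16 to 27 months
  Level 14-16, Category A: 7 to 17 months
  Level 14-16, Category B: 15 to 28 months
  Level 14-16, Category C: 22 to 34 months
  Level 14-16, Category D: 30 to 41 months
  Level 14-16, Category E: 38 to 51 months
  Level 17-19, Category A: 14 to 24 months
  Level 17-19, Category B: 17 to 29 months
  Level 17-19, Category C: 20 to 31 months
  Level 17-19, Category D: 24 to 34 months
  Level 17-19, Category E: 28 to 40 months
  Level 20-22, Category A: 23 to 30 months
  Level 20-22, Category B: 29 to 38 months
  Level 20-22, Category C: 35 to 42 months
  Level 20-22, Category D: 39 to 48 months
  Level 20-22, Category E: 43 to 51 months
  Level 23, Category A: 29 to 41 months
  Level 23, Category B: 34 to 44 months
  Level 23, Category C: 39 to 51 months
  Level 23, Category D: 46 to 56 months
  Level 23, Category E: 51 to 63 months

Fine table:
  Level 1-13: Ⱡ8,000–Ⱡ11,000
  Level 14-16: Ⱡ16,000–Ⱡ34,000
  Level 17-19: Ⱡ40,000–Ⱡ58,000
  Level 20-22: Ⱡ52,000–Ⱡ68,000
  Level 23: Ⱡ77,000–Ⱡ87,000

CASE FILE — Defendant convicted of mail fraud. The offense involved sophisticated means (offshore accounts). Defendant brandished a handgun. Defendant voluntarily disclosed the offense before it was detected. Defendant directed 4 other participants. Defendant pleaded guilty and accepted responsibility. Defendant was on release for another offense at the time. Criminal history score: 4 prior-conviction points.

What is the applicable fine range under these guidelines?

Base offense level for mail fraud: 13.
A2 applies: 13 − 1 = 12.
A3 applies: 12 − 1 = 11.
A4 applies (level before this adjustment is 11 < 18, so +1): 11 + 1 = 12.
A5 applies (level before this adjustment is 12 < 17, so +1): 12 + 1 = 13.
A6 applies: 13 + 4 = 17.
A7 applies: 17 + 3 = 20.
Final offense level: 20.
Level 20 falls in the 20-22 band.
Fine table: Level 20-22 → Ⱡ52,000–Ⱡ68,000.

Ⱡ52,000–Ⱡ68,000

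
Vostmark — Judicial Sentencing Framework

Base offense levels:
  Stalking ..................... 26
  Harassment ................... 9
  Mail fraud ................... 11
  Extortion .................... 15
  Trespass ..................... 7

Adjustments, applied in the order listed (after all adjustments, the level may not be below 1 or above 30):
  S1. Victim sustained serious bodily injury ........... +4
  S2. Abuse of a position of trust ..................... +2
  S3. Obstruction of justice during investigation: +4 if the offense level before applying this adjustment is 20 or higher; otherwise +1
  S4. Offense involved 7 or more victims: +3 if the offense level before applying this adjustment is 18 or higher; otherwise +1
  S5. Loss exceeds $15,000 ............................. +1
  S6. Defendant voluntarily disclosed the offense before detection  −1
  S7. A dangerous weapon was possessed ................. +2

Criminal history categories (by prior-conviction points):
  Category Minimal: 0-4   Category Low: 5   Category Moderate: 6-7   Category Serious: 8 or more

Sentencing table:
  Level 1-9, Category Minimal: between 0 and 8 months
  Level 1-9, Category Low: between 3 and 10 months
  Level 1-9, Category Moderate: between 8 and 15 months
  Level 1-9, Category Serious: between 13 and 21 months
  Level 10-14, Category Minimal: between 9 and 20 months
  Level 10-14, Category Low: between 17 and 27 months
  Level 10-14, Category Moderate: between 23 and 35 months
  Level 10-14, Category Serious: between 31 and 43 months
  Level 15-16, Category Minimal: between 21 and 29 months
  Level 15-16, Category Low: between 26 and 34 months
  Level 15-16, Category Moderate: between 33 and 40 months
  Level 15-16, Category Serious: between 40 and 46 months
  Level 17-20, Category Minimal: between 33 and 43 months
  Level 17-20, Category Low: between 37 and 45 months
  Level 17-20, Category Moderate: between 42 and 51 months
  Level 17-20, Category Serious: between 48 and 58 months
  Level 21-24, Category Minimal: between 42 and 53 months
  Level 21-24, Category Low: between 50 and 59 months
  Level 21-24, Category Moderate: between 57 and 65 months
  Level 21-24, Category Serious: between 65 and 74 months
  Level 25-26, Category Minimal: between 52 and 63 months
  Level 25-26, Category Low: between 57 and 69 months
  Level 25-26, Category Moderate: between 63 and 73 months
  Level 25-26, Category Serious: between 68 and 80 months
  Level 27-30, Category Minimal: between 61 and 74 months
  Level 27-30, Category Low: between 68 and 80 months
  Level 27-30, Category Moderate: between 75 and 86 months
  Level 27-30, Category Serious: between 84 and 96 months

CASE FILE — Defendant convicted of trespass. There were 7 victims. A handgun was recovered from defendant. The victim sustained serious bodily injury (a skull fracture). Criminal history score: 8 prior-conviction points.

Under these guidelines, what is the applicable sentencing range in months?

Base offense level for trespass: 7.
S1 applies: 7 + 4 = 11.
S4 applies (level before this adjustment is 11 < 18, so +1): 11 + 1 = 12.
S5 does not apply.
S7 applies: 12 + 2 = 14.
Final offense level: 14.
Criminal history: 8 prior points → Category Serious (8+).
Level 14 falls in the 10-14 band.
Grid: Level 10-14 × Category Serious = 31-43 months.

31-43 months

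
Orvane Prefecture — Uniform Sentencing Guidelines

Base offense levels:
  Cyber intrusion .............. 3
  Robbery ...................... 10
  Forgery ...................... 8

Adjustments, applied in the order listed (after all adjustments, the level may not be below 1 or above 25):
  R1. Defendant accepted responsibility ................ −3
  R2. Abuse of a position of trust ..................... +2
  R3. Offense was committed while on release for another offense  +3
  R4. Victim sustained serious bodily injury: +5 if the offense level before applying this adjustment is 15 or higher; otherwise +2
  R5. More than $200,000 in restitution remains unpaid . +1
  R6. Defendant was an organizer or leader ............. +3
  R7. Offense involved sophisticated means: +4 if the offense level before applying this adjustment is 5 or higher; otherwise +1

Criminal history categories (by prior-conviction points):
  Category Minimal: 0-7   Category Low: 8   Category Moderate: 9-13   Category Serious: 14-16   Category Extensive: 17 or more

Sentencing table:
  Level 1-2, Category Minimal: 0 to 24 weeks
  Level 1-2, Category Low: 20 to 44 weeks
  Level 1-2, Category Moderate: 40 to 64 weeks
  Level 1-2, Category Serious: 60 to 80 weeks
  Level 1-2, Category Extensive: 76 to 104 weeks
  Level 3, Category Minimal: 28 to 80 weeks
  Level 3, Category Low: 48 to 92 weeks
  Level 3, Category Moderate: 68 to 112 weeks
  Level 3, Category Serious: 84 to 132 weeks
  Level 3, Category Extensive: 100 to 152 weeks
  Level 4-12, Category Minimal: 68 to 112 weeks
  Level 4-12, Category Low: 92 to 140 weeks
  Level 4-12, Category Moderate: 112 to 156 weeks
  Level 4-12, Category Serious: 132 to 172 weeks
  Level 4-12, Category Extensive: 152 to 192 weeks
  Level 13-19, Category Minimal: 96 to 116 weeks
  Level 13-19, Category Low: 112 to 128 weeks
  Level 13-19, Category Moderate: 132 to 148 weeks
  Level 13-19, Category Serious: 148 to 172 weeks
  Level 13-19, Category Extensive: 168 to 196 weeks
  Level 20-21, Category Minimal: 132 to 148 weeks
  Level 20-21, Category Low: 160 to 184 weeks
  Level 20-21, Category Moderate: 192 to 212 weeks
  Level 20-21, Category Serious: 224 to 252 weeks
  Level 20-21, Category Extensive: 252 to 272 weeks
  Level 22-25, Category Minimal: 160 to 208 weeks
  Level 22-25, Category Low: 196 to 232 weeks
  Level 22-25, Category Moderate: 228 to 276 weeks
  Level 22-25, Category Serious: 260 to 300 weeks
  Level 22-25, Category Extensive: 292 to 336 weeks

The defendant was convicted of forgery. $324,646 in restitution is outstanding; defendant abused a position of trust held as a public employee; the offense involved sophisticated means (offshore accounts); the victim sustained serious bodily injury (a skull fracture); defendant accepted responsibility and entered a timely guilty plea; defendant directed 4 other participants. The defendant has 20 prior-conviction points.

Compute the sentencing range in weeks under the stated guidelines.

168-196 weeks

Base offense level for forgery: 8.
R1 applies: 8 − 3 = 5.
R2 applies: 5 + 2 = 7.
R4 applies (level before this adjustment is 7 < 15, so +2): 7 + 2 = 9.
R5 applies: 9 + 1 = 10.
R6 applies: 10 + 3 = 13.
R7 applies (level before this adjustment is 13 ≥ 5, so +4): 13 + 4 = 17.
Final offense level: 17.
Criminal history: 20 prior points → Category Extensive (17+).
Level 17 falls in the 13-19 band.
Grid: Level 13-19 × Category Extensive = 168-196 weeks.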